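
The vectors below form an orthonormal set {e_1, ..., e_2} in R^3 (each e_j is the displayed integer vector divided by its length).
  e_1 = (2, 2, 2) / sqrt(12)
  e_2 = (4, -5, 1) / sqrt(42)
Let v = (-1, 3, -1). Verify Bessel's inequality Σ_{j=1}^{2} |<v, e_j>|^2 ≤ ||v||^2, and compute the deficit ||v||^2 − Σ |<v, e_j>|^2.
Σ |<v, e_j>|^2 = 69/7; ||v||^2 = 11; deficit = 8/7

Write each e_j = u_j / sqrt(<u_j, u_j>) where u_j is the displayed integer vector. Then <v, e_j> = <v, u_j> / sqrt(<u_j, u_j>), so |<v, e_j>|^2 = <v, u_j>^2 / <u_j, u_j>.
Coefficients: <v, e_1> = 2/sqrt(12), <v, e_2> = -20/sqrt(42).
Square and sum: Σ |<v, e_j>|^2 = 69/7.
Compute ||v||^2 = v·v = 11.
Deficit = 11 − 69/7 = 8/7 ≥ 0, confirming Bessel's inequality. (The deficit equals ||v − Σ <v,e_j> e_j||^2, the squared distance from v to span{e_j}.)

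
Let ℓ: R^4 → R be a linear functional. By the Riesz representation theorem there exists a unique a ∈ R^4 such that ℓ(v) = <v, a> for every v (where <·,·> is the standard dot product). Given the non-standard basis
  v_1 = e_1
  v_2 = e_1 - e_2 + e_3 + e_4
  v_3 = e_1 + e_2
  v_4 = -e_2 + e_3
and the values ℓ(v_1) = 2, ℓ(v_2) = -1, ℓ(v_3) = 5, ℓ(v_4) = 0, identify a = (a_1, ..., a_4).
a = (2, 3, 3, -3)

Write a = (a_1, ..., a_4) in the standard basis. For each basis vector v_i, ℓ(v_i) = <v_i, a> is a linear equation in the a_j's. Collect the n equations into a matrix system V a = ℓ, where row i of V is v_i (expressed in the standard basis). Since V is invertible (lower-triangular with 1s on the diagonal, up to permutation), solve by back-substitution:
  V =
[[1, 0, 0, 0],
 [1, -1, 1, 1],
 [1, 1, 0, 0],
 [0, -1, 1, 0]]
  V a = (2, -1, 5, 0)
Solving gives a = (2, 3, 3, -3).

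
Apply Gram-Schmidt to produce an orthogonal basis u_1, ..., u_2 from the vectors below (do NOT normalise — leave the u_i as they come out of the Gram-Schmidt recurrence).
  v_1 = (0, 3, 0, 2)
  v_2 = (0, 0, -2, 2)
Orthogonal basis:
  u_1 = (0, 3, 0, 2)
  u_2 = (0, -12/13, -2, 18/13)

Apply the Gram-Schmidt recurrence
  u_1 = v_1
  u_i = v_i − Σ_{j<i} ((v_i · u_j) / (u_j · u_j)) · u_j.

Step by step this gives:
  u_1 = (0, 3, 0, 2)
  u_2 = (0, -12/13, -2, 18/13)

Orthogonality check:
  u_2 · u_1 = 0 (should be 0)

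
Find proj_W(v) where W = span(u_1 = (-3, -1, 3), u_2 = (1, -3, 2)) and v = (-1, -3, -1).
proj_W(v) = (39/115, -147/115, 21/23)

Set up U = [u_1 | ... | u_2] ∈ R^(3×2). The projector onto W = col(U) is P = U (U^T U)^(-1) U^T.
Compute U^T U =
  [19, 6]
  [6, 14],
and U^T v = (3, 6).
Solve U^T U · c = U^T v for the coefficients: c = (3/115, 48/115). The projection is proj_W(v) = U c.
Check: (v - proj_W(v)) · u_1 = 0  (should be 0).
Check: (v - proj_W(v)) · u_2 = 0  (should be 0).
Result: proj_W(v) = (39/115, -147/115, 21/23).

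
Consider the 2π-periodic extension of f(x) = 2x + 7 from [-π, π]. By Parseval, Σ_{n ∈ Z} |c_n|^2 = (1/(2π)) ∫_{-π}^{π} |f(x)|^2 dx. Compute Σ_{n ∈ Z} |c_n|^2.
Σ |c_n|^2 = 4π^2/3 + 49

Expand and integrate term by term over [-π, π]:
  ∫ (2x)^2 dx = 4·(2π^3/3); ∫ 2·2·(7)·x dx = 0 (odd integrand); ∫ 7^2 dx = 49·2π.
So (1/(2π)) ∫_{-π}^{π} (2x + 7)^2 dx = 4π^2/3 + 49 = 4π^2/3 + 49.
Parseval ⇒ Σ |c_n|^2 = 4π^2/3 + 49.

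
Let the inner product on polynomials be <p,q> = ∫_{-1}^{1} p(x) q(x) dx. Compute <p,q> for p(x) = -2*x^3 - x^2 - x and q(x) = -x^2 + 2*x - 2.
<p,q> = -6/5

Expand the product: p(x)·q(x) = 2*x^5 - 3*x^4 + 3*x^3 + 2*x.
∫_{-1}^{1} of each monomial x^k gives [2/(k+1) if k even, 0 if k odd]. Integrating term-by-term (or equivalently evaluating the antiderivative F(x) = x^6/3 - 3*x^5/5 + 3*x^4/4 + x^2 at the endpoints):
  F(1) − F(−1) = 89/60 − (161/60) = -6/5.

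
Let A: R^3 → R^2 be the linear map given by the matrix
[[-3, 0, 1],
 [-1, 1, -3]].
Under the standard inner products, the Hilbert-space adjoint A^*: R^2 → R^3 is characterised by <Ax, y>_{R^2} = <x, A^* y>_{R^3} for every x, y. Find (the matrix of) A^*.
A^* = A^T =
[[-3, -1],
 [0, 1],
 [1, -3]]

For real matrices with standard dot products, the defining identity <Ax, y> = <x, A^* y> gives (Ax)^T y = x^T (A^*) y, i.e. x^T A^T y = x^T (A^*) y. Since this holds for all x, y, we must have A^* = A^T. Therefore
A^* =
[[-3, -1],
 [0, 1],
 [1, -3]].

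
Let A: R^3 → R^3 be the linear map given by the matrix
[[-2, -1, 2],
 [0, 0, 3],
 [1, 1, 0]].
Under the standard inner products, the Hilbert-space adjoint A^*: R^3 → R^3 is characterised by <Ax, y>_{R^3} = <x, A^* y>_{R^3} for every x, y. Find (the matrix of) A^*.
A^* = A^T =
[[-2, 0, 1],
 [-1, 0, 1],
 [2, 3, 0]]

For real matrices with standard dot products, the defining identity <Ax, y> = <x, A^* y> gives (Ax)^T y = x^T (A^*) y, i.e. x^T A^T y = x^T (A^*) y. Since this holds for all x, y, we must have A^* = A^T. Therefore
A^* =
[[-2, 0, 1],
 [-1, 0, 1],
 [2, 3, 0]].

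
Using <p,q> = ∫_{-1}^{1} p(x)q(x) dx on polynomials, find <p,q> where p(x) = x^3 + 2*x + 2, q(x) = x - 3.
<p,q> = -154/15

Expand the product: p(x)·q(x) = x^4 - 3*x^3 + 2*x^2 - 4*x - 6.
∫_{-1}^{1} of each monomial x^k gives [2/(k+1) if k even, 0 if k odd]. Integrating term-by-term (or equivalently evaluating the antiderivative F(x) = x^5/5 - 3*x^4/4 + 2*x^3/3 - 2*x^2 - 6*x at the endpoints):
  F(1) − F(−1) = -473/60 − (143/60) = -154/15.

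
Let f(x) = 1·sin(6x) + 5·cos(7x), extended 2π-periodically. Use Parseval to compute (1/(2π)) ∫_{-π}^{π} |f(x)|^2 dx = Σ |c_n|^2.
Σ |c_n|^2 = 13

Expand |f|^2 and use orthogonality of {sin(nx), cos(mx)} on [-π, π]:
  ∫_{-π}^{π} sin(nx)^2 dx = π, ∫ cos(mx)^2 dx = π, and cross terms integrate to 0.
So ∫_{-π}^{π} f(x)^2 dx = 1^2 · π + 5^2 · π = (1 + 25)π.
Divide by 2π: (1 + 25)/2 = 13.
By Parseval, this equals Σ |c_n|^2.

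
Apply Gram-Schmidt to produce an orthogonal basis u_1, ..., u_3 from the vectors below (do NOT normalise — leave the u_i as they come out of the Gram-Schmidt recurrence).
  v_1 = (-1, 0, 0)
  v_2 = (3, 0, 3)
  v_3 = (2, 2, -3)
Orthogonal basis:
  u_1 = (-1, 0, 0)
  u_2 = (0, 0, 3)
  u_3 = (0, 2, 0)

Apply the Gram-Schmidt recurrence
  u_1 = v_1
  u_i = v_i − Σ_{j<i} ((v_i · u_j) / (u_j · u_j)) · u_j.

Step by step this gives:
  u_1 = (-1, 0, 0)
  u_2 = (0, 0, 3)
  u_3 = (0, 2, 0)

Orthogonality check:
  u_2 · u_1 = 0 (should be 0)
  u_3 · u_1 = 0 (should be 0)
  u_3 · u_2 = 0 (should be 0)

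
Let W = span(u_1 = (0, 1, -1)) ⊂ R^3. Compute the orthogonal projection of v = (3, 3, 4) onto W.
proj_W(v) = (0, -1/2, 1/2)

Set up U = [u_1 | ... | u_1] ∈ R^(3×1). The projector onto W = col(U) is P = U (U^T U)^(-1) U^T.
Compute U^T U =
  [2],
and U^T v = (-1).
Solve U^T U · c = U^T v for the coefficients: c = (-1/2). The projection is proj_W(v) = U c.
Check: (v - proj_W(v)) · u_1 = 0  (should be 0).
Result: proj_W(v) = (0, -1/2, 1/2).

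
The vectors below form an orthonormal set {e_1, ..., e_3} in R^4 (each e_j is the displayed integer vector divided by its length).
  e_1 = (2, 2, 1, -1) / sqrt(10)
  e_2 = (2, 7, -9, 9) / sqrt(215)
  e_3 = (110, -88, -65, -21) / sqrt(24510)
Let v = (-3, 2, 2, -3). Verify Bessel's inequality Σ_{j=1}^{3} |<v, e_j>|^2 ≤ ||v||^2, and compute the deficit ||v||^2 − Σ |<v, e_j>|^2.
Σ |<v, e_j>|^2 = 1963/95; ||v||^2 = 26; deficit = 507/95

Write each e_j = u_j / sqrt(<u_j, u_j>) where u_j is the displayed integer vector. Then <v, e_j> = <v, u_j> / sqrt(<u_j, u_j>), so |<v, e_j>|^2 = <v, u_j>^2 / <u_j, u_j>.
Coefficients: <v, e_1> = 3/sqrt(10), <v, e_2> = -37/sqrt(215), <v, e_3> = -573/sqrt(24510).
Square and sum: Σ |<v, e_j>|^2 = 1963/95.
Compute ||v||^2 = v·v = 26.
Deficit = 26 − 1963/95 = 507/95 ≥ 0, confirming Bessel's inequality. (The deficit equals ||v − Σ <v,e_j> e_j||^2, the squared distance from v to span{e_j}.)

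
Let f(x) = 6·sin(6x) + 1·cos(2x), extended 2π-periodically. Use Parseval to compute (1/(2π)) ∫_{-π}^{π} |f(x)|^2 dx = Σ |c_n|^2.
Σ |c_n|^2 = 37/2

Expand |f|^2 and use orthogonality of {sin(nx), cos(mx)} on [-π, π]:
  ∫_{-π}^{π} sin(nx)^2 dx = π, ∫ cos(mx)^2 dx = π, and cross terms integrate to 0.
So ∫_{-π}^{π} f(x)^2 dx = 6^2 · π + 1^2 · π = (36 + 1)π.
Divide by 2π: (36 + 1)/2 = 37/2.
By Parseval, this equals Σ |c_n|^2.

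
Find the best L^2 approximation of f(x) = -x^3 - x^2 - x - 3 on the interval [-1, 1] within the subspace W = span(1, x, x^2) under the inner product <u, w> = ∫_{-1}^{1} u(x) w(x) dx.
g(x) = -x^2 - 8*x/5 - 3

The best approximation g ∈ W is the orthogonal projection of f onto W. Writing g = a_0 + a_1 x + a_2 x^2, the coefficients solve the normal equations G · a = b where
  G_{ij} = <φ_i, φ_j> and b_i = <f, φ_i>, with φ_0 = 1, φ_1 = x, φ_2 = x^2.
G =
  [2, 0, 2/3]
  [0, 2/3, 0]
  [2/3, 0, 2/5],
b = (-20/3, -16/15, -12/5).
Solving gives a_0 = -3, a_1 = -8/5, a_2 = -1, so
  g(x) = -x^2 - 8*x/5 - 3.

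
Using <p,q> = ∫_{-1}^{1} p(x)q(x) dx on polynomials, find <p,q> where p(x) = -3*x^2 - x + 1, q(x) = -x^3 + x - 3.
<p,q> = -4/15

Expand the product: p(x)·q(x) = 3*x^5 + x^4 - 4*x^3 + 8*x^2 + 4*x - 3.
∫_{-1}^{1} of each monomial x^k gives [2/(k+1) if k even, 0 if k odd]. Integrating term-by-term (or equivalently evaluating the antiderivative F(x) = x^6/2 + x^5/5 - x^4 + 8*x^3/3 + 2*x^2 - 3*x at the endpoints):
  F(1) − F(−1) = 41/30 − (49/30) = -4/15.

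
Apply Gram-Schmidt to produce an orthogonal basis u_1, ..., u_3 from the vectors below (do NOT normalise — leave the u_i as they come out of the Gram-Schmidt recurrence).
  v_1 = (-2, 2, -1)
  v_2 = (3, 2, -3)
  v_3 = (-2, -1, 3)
Orthogonal basis:
  u_1 = (-2, 2, -1)
  u_2 = (29/9, 16/9, -26/9)
  u_3 = (52/197, 117/197, 130/197)

Apply the Gram-Schmidt recurrence
  u_1 = v_1
  u_i = v_i − Σ_{j<i} ((v_i · u_j) / (u_j · u_j)) · u_j.

Step by step this gives:
  u_1 = (-2, 2, -1)
  u_2 = (29/9, 16/9, -26/9)
  u_3 = (52/197, 117/197, 130/197)

Orthogonality check:
  u_2 · u_1 = 0 (should be 0)
  u_3 · u_1 = 0 (should be 0)
  u_3 · u_2 = 0 (should be 0)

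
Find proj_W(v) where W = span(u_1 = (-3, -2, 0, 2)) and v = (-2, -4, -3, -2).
proj_W(v) = (-30/17, -20/17, 0, 20/17)

Set up U = [u_1 | ... | u_1] ∈ R^(4×1). The projector onto W = col(U) is P = U (U^T U)^(-1) U^T.
Compute U^T U =
  [17],
and U^T v = (10).
Solve U^T U · c = U^T v for the coefficients: c = (10/17). The projection is proj_W(v) = U c.
Check: (v - proj_W(v)) · u_1 = 0  (should be 0).
Result: proj_W(v) = (-30/17, -20/17, 0, 20/17).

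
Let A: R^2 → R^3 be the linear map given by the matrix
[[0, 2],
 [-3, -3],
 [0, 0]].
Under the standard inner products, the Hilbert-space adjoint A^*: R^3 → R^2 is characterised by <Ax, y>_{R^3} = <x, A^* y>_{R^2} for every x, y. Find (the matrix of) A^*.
A^* = A^T =
[[0, -3, 0],
 [2, -3, 0]]

For real matrices with standard dot products, the defining identity <Ax, y> = <x, A^* y> gives (Ax)^T y = x^T (A^*) y, i.e. x^T A^T y = x^T (A^*) y. Since this holds for all x, y, we must have A^* = A^T. Therefore
A^* =
[[0, -3, 0],
 [2, -3, 0]].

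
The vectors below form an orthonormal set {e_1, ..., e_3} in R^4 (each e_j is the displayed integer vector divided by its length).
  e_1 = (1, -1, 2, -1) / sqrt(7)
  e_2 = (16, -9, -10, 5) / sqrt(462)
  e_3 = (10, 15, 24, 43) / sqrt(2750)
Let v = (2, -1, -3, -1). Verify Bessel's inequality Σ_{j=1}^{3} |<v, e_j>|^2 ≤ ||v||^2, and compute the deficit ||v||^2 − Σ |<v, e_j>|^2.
Σ |<v, e_j>|^2 = 72/5; ||v||^2 = 15; deficit = 3/5

Write each e_j = u_j / sqrt(<u_j, u_j>) where u_j is the displayed integer vector. Then <v, e_j> = <v, u_j> / sqrt(<u_j, u_j>), so |<v, e_j>|^2 = <v, u_j>^2 / <u_j, u_j>.
Coefficients: <v, e_1> = -2/sqrt(7), <v, e_2> = 66/sqrt(462), <v, e_3> = -110/sqrt(2750).
Square and sum: Σ |<v, e_j>|^2 = 72/5.
Compute ||v||^2 = v·v = 15.
Deficit = 15 − 72/5 = 3/5 ≥ 0, confirming Bessel's inequality. (The deficit equals ||v − Σ <v,e_j> e_j||^2, the squared distance from v to span{e_j}.)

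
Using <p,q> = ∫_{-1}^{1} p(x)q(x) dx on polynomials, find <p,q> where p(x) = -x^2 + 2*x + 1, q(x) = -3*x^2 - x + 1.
<p,q> = -4/5

Expand the product: p(x)·q(x) = 3*x^4 - 5*x^3 - 6*x^2 + x + 1.
∫_{-1}^{1} of each monomial x^k gives [2/(k+1) if k even, 0 if k odd]. Integrating term-by-term (or equivalently evaluating the antiderivative F(x) = 3*x^5/5 - 5*x^4/4 - 2*x^3 + x^2/2 + x at the endpoints):
  F(1) − F(−1) = -23/20 − (-7/20) = -4/5.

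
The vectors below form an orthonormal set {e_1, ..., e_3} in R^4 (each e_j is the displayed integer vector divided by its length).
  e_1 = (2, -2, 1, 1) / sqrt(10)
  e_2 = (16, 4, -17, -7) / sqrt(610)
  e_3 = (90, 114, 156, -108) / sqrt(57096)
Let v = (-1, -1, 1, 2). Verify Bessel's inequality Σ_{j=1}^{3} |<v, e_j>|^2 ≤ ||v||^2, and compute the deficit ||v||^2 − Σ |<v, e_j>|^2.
Σ |<v, e_j>|^2 = 83/13; ||v||^2 = 7; deficit = 8/13

Write each e_j = u_j / sqrt(<u_j, u_j>) where u_j is the displayed integer vector. Then <v, e_j> = <v, u_j> / sqrt(<u_j, u_j>), so |<v, e_j>|^2 = <v, u_j>^2 / <u_j, u_j>.
Coefficients: <v, e_1> = 3/sqrt(10), <v, e_2> = -51/sqrt(610), <v, e_3> = -264/sqrt(57096).
Square and sum: Σ |<v, e_j>|^2 = 83/13.
Compute ||v||^2 = v·v = 7.
Deficit = 7 − 83/13 = 8/13 ≥ 0, confirming Bessel's inequality. (The deficit equals ||v − Σ <v,e_j> e_j||^2, the squared distance from v to span{e_j}.)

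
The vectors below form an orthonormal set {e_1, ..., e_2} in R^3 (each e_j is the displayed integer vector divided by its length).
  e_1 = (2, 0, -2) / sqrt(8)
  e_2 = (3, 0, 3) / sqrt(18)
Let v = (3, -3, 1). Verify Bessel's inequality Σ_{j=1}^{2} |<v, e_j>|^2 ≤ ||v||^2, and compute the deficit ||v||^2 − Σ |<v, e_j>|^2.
Σ |<v, e_j>|^2 = 10; ||v||^2 = 19; deficit = 9

Write each e_j = u_j / sqrt(<u_j, u_j>) where u_j is the displayed integer vector. Then <v, e_j> = <v, u_j> / sqrt(<u_j, u_j>), so |<v, e_j>|^2 = <v, u_j>^2 / <u_j, u_j>.
Coefficients: <v, e_1> = 4/sqrt(8), <v, e_2> = 12/sqrt(18).
Square and sum: Σ |<v, e_j>|^2 = 10.
Compute ||v||^2 = v·v = 19.
Deficit = 19 − 10 = 9 ≥ 0, confirming Bessel's inequality. (The deficit equals ||v − Σ <v,e_j> e_j||^2, the squared distance from v to span{e_j}.)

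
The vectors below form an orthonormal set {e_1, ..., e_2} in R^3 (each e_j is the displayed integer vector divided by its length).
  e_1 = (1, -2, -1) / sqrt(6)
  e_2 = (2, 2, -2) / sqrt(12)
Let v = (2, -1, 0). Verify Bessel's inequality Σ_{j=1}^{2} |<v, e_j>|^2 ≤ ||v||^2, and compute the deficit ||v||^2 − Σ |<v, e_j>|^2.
Σ |<v, e_j>|^2 = 3; ||v||^2 = 5; deficit = 2

Write each e_j = u_j / sqrt(<u_j, u_j>) where u_j is the displayed integer vector. Then <v, e_j> = <v, u_j> / sqrt(<u_j, u_j>), so |<v, e_j>|^2 = <v, u_j>^2 / <u_j, u_j>.
Coefficients: <v, e_1> = 4/sqrt(6), <v, e_2> = 2/sqrt(12).
Square and sum: Σ |<v, e_j>|^2 = 3.
Compute ||v||^2 = v·v = 5.
Deficit = 5 − 3 = 2 ≥ 0, confirming Bessel's inequality. (The deficit equals ||v − Σ <v,e_j> e_j||^2, the squared distance from v to span{e_j}.)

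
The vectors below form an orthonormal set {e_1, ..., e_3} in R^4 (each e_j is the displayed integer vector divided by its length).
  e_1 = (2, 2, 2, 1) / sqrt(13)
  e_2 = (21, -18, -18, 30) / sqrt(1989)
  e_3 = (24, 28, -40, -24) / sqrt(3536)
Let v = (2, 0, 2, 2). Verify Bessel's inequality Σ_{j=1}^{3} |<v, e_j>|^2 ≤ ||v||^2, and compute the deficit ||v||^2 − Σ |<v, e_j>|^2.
Σ |<v, e_j>|^2 = 152/13; ||v||^2 = 12; deficit = 4/13

Write each e_j = u_j / sqrt(<u_j, u_j>) where u_j is the displayed integer vector. Then <v, e_j> = <v, u_j> / sqrt(<u_j, u_j>), so |<v, e_j>|^2 = <v, u_j>^2 / <u_j, u_j>.
Coefficients: <v, e_1> = 10/sqrt(13), <v, e_2> = 66/sqrt(1989), <v, e_3> = -80/sqrt(3536).
Square and sum: Σ |<v, e_j>|^2 = 152/13.
Compute ||v||^2 = v·v = 12.
Deficit = 12 − 152/13 = 4/13 ≥ 0, confirming Bessel's inequality. (The deficit equals ||v − Σ <v,e_j> e_j||^2, the squared distance from v to span{e_j}.)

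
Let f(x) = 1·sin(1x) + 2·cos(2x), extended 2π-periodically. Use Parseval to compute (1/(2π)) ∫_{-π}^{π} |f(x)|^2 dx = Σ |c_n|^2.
Σ |c_n|^2 = 5/2

Expand |f|^2 and use orthogonality of {sin(nx), cos(mx)} on [-π, π]:
  ∫_{-π}^{π} sin(nx)^2 dx = π, ∫ cos(mx)^2 dx = π, and cross terms integrate to 0.
So ∫_{-π}^{π} f(x)^2 dx = 1^2 · π + 2^2 · π = (1 + 4)π.
Divide by 2π: (1 + 4)/2 = 5/2.
By Parseval, this equals Σ |c_n|^2.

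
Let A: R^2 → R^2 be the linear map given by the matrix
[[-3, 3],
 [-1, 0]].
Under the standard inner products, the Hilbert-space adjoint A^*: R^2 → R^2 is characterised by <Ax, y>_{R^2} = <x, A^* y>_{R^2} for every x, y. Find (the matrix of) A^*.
A^* = A^T =
[[-3, -1],
 [3, 0]]

For real matrices with standard dot products, the defining identity <Ax, y> = <x, A^* y> gives (Ax)^T y = x^T (A^*) y, i.e. x^T A^T y = x^T (A^*) y. Since this holds for all x, y, we must have A^* = A^T. Therefore
A^* =
[[-3, -1],
 [3, 0]].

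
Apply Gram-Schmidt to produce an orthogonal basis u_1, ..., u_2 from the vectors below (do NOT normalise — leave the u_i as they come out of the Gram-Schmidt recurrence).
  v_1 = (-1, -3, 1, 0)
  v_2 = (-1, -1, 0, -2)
Orthogonal basis:
  u_1 = (-1, -3, 1, 0)
  u_2 = (-7/11, 1/11, -4/11, -2)

Apply the Gram-Schmidt recurrence
  u_1 = v_1
  u_i = v_i − Σ_{j<i} ((v_i · u_j) / (u_j · u_j)) · u_j.

Step by step this gives:
  u_1 = (-1, -3, 1, 0)
  u_2 = (-7/11, 1/11, -4/11, -2)

Orthogonality check:
  u_2 · u_1 = 0 (should be 0)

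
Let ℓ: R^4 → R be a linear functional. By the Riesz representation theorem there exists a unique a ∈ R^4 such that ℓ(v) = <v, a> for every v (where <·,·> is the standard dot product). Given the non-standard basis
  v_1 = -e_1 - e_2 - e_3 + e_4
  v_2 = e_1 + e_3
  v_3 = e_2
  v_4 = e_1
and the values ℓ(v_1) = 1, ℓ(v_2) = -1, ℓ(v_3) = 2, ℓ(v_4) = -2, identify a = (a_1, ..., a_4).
a = (-2, 2, 1, 2)

Write a = (a_1, ..., a_4) in the standard basis. For each basis vector v_i, ℓ(v_i) = <v_i, a> is a linear equation in the a_j's. Collect the n equations into a matrix system V a = ℓ, where row i of V is v_i (expressed in the standard basis). Since V is invertible (lower-triangular with 1s on the diagonal, up to permutation), solve by back-substitution:
  V =
[[-1, -1, -1, 1],
 [1, 0, 1, 0],
 [0, 1, 0, 0],
 [1, 0, 0, 0]]
  V a = (1, -1, 2, -2)
Solving gives a = (-2, 2, 1, 2).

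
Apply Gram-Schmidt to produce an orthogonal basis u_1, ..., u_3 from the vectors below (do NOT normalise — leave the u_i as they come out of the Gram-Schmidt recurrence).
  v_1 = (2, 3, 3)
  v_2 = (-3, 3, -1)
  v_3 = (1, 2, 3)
Orthogonal basis:
  u_1 = (2, 3, 3)
  u_2 = (-3, 3, -1)
  u_3 = (-6/11, -7/22, 15/22)

Apply the Gram-Schmidt recurrence
  u_1 = v_1
  u_i = v_i − Σ_{j<i} ((v_i · u_j) / (u_j · u_j)) · u_j.

Step by step this gives:
  u_1 = (2, 3, 3)
  u_2 = (-3, 3, -1)
  u_3 = (-6/11, -7/22, 15/22)

Orthogonality check:
  u_2 · u_1 = 0 (should be 0)
  u_3 · u_1 = 0 (should be 0)
  u_3 · u_2 = 0 (should be 0)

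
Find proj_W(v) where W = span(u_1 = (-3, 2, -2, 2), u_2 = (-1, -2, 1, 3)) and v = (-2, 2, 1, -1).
proj_W(v) = (-2/3, 4/3, -1, -1/3)

Set up U = [u_1 | ... | u_2] ∈ R^(4×2). The projector onto W = col(U) is P = U (U^T U)^(-1) U^T.
Compute U^T U =
  [21, 3]
  [3, 15],
and U^T v = (6, -4).
Solve U^T U · c = U^T v for the coefficients: c = (1/3, -1/3). The projection is proj_W(v) = U c.
Check: (v - proj_W(v)) · u_1 = 0  (should be 0).
Check: (v - proj_W(v)) · u_2 = 0  (should be 0).
Result: proj_W(v) = (-2/3, 4/3, -1, -1/3).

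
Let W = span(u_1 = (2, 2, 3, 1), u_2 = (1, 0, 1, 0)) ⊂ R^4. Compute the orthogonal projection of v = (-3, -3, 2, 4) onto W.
proj_W(v) = (-6/11, 2/11, -5/11, 1/11)

Set up U = [u_1 | ... | u_2] ∈ R^(4×2). The projector onto W = col(U) is P = U (U^T U)^(-1) U^T.
Compute U^T U =
  [18, 5]
  [5, 2],
and U^T v = (-2, -1).
Solve U^T U · c = U^T v for the coefficients: c = (1/11, -8/11). The projection is proj_W(v) = U c.
Check: (v - proj_W(v)) · u_1 = 0  (should be 0).
Check: (v - proj_W(v)) · u_2 = 0  (should be 0).
Result: proj_W(v) = (-6/11, 2/11, -5/11, 1/11).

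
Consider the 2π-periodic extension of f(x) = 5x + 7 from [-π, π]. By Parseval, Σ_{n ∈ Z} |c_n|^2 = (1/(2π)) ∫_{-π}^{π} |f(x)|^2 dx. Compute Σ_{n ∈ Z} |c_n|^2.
Σ |c_n|^2 = 25π^2/3 + 49

Expand and integrate term by term over [-π, π]:
  ∫ (5x)^2 dx = 25·(2π^3/3); ∫ 2·5·(7)·x dx = 0 (odd integrand); ∫ 7^2 dx = 49·2π.
So (1/(2π)) ∫_{-π}^{π} (5x + 7)^2 dx = 25π^2/3 + 49 = 25π^2/3 + 49.
Parseval ⇒ Σ |c_n|^2 = 25π^2/3 + 49.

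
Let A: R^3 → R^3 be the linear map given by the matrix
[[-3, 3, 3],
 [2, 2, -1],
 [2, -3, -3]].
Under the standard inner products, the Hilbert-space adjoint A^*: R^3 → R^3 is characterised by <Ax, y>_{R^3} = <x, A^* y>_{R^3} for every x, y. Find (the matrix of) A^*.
A^* = A^T =
[[-3, 2, 2],
 [3, 2, -3],
 [3, -1, -3]]

For real matrices with standard dot products, the defining identity <Ax, y> = <x, A^* y> gives (Ax)^T y = x^T (A^*) y, i.e. x^T A^T y = x^T (A^*) y. Since this holds for all x, y, we must have A^* = A^T. Therefore
A^* =
[[-3, 2, 2],
 [3, 2, -3],
 [3, -1, -3]].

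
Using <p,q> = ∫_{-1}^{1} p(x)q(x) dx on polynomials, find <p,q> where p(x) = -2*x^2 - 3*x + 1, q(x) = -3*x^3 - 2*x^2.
<p,q> = 58/15

Expand the product: p(x)·q(x) = 6*x^5 + 13*x^4 + 3*x^3 - 2*x^2.
∫_{-1}^{1} of each monomial x^k gives [2/(k+1) if k even, 0 if k odd]. Integrating term-by-term (or equivalently evaluating the antiderivative F(x) = x^6 + 13*x^5/5 + 3*x^4/4 - 2*x^3/3 at the endpoints):
  F(1) − F(−1) = 221/60 − (-11/60) = 58/15.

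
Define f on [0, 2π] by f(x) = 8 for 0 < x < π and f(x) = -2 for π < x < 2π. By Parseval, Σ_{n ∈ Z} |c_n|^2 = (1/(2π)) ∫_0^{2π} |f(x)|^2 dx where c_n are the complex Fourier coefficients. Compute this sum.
Σ |c_n|^2 = 34

Parseval equates the L^2 energy of f (normalised by 1/(2π)) with the ℓ^2 sum of its Fourier coefficients: (1/(2π)) ∫_0^{2π} |f|^2 = Σ |c_n|^2.
Compute the left side: (1/(2π)) [∫_0^π 8^2 dx + ∫_π^{2π} (-2)^2 dx] = (1/(2π)) · (64π + 4π) = (64 + 4)/2 = 34.
So Σ_{n ∈ Z} |c_n|^2 = 34.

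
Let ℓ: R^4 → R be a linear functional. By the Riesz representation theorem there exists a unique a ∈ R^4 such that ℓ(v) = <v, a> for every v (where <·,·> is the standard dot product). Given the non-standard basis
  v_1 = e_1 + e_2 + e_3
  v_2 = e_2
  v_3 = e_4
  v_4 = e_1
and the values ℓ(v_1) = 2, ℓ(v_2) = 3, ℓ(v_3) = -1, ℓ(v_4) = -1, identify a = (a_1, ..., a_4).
a = (-1, 3, 0, -1)

Write a = (a_1, ..., a_4) in the standard basis. For each basis vector v_i, ℓ(v_i) = <v_i, a> is a linear equation in the a_j's. Collect the n equations into a matrix system V a = ℓ, where row i of V is v_i (expressed in the standard basis). Since V is invertible (lower-triangular with 1s on the diagonal, up to permutation), solve by back-substitution:
  V =
[[1, 1, 1, 0],
 [0, 1, 0, 0],
 [0, 0, 0, 1],
 [1, 0, 0, 0]]
  V a = (2, 3, -1, -1)
Solving gives a = (-1, 3, 0, -1).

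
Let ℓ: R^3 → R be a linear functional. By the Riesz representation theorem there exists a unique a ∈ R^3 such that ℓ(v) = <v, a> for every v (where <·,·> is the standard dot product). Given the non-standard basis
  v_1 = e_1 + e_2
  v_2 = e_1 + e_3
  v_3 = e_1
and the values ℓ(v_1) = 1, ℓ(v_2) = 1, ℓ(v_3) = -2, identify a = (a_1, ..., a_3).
a = (-2, 3, 3)

Write a = (a_1, ..., a_3) in the standard basis. For each basis vector v_i, ℓ(v_i) = <v_i, a> is a linear equation in the a_j's. Collect the n equations into a matrix system V a = ℓ, where row i of V is v_i (expressed in the standard basis). Since V is invertible (lower-triangular with 1s on the diagonal, up to permutation), solve by back-substitution:
  V =
[[1, 1, 0],
 [1, 0, 1],
 [1, 0, 0]]
  V a = (1, 1, -2)
Solving gives a = (-2, 3, 3).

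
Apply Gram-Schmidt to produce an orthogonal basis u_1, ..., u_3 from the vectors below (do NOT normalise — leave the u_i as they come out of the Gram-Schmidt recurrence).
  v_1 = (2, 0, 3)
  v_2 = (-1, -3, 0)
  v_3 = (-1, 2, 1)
Orthogonal basis:
  u_1 = (2, 0, 3)
  u_2 = (-9/13, -3, 6/13)
  u_3 = (-3/2, 1/2, 1)

Apply the Gram-Schmidt recurrence
  u_1 = v_1
  u_i = v_i − Σ_{j<i} ((v_i · u_j) / (u_j · u_j)) · u_j.

Step by step this gives:
  u_1 = (2, 0, 3)
  u_2 = (-9/13, -3, 6/13)
  u_3 = (-3/2, 1/2, 1)

Orthogonality check:
  u_2 · u_1 = 0 (should be 0)
  u_3 · u_1 = 0 (should be 0)
  u_3 · u_2 = 0 (should be 0)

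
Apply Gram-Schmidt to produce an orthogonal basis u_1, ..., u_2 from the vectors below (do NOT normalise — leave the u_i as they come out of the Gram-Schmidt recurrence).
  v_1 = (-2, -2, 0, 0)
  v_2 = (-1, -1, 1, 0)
Orthogonal basis:
  u_1 = (-2, -2, 0, 0)
  u_2 = (0, 0, 1, 0)

Apply the Gram-Schmidt recurrence
  u_1 = v_1
  u_i = v_i − Σ_{j<i} ((v_i · u_j) / (u_j · u_j)) · u_j.

Step by step this gives:
  u_1 = (-2, -2, 0, 0)
  u_2 = (0, 0, 1, 0)

Orthogonality check:
  u_2 · u_1 = 0 (should be 0)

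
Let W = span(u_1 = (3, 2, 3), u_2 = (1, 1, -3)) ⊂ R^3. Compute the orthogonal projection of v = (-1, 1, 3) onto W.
proj_W(v) = (-5/113, -31/113, 327/113)

Set up U = [u_1 | ... | u_2] ∈ R^(3×2). The projector onto W = col(U) is P = U (U^T U)^(-1) U^T.
Compute U^T U =
  [22, -4]
  [-4, 11],
and U^T v = (8, -9).
Solve U^T U · c = U^T v for the coefficients: c = (26/113, -83/113). The projection is proj_W(v) = U c.
Check: (v - proj_W(v)) · u_1 = 0  (should be 0).
Check: (v - proj_W(v)) · u_2 = 0  (should be 0).
Result: proj_W(v) = (-5/113, -31/113, 327/113).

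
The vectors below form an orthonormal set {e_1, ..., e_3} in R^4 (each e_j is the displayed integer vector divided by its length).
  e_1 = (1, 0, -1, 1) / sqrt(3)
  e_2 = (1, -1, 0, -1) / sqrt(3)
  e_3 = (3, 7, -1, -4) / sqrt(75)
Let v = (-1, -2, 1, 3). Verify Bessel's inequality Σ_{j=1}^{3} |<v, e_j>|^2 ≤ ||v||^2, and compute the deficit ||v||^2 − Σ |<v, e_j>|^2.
Σ |<v, e_j>|^2 = 41/3; ||v||^2 = 15; deficit = 4/3

Write each e_j = u_j / sqrt(<u_j, u_j>) where u_j is the displayed integer vector. Then <v, e_j> = <v, u_j> / sqrt(<u_j, u_j>), so |<v, e_j>|^2 = <v, u_j>^2 / <u_j, u_j>.
Coefficients: <v, e_1> = 1/sqrt(3), <v, e_2> = -2/sqrt(3), <v, e_3> = -30/sqrt(75).
Square and sum: Σ |<v, e_j>|^2 = 41/3.
Compute ||v||^2 = v·v = 15.
Deficit = 15 − 41/3 = 4/3 ≥ 0, confirming Bessel's inequality. (The deficit equals ||v − Σ <v,e_j> e_j||^2, the squared distance from v to span{e_j}.)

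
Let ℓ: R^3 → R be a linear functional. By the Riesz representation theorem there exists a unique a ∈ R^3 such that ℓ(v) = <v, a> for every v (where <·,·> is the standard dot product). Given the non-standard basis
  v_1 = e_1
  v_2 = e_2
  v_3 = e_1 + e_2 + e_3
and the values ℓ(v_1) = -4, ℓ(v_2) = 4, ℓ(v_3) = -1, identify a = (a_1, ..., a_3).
a = (-4, 4, -1)

Write a = (a_1, ..., a_3) in the standard basis. For each basis vector v_i, ℓ(v_i) = <v_i, a> is a linear equation in the a_j's. Collect the n equations into a matrix system V a = ℓ, where row i of V is v_i (expressed in the standard basis). Since V is invertible (lower-triangular with 1s on the diagonal, up to permutation), solve by back-substitution:
  V =
[[1, 0, 0],
 [0, 1, 0],
 [1, 1, 1]]
  V a = (-4, 4, -1)
Solving gives a = (-4, 4, -1).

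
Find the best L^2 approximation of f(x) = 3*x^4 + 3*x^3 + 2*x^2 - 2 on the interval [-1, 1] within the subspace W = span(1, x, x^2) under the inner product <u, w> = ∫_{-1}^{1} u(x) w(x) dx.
g(x) = 32*x^2/7 + 9*x/5 - 79/35

The best approximation g ∈ W is the orthogonal projection of f onto W. Writing g = a_0 + a_1 x + a_2 x^2, the coefficients solve the normal equations G · a = b where
  G_{ij} = <φ_i, φ_j> and b_i = <f, φ_i>, with φ_0 = 1, φ_1 = x, φ_2 = x^2.
G =
  [2, 0, 2/3]
  [0, 2/3, 0]
  [2/3, 0, 2/5],
b = (-22/15, 6/5, 34/105).
Solving gives a_0 = -79/35, a_1 = 9/5, a_2 = 32/7, so
  g(x) = 32*x^2/7 + 9*x/5 - 79/35.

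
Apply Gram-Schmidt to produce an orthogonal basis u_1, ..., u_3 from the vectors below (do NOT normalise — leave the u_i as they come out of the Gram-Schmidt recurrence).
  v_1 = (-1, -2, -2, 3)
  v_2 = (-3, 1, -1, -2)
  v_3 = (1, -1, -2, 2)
Orthogonal basis:
  u_1 = (-1, -2, -2, 3)
  u_2 = (-19/6, 2/3, -4/3, -3/2)
  u_3 = (61/87, 12/29, -101/87, -23/87)

Apply the Gram-Schmidt recurrence
  u_1 = v_1
  u_i = v_i − Σ_{j<i} ((v_i · u_j) / (u_j · u_j)) · u_j.

Step by step this gives:
  u_1 = (-1, -2, -2, 3)
  u_2 = (-19/6, 2/3, -4/3, -3/2)
  u_3 = (61/87, 12/29, -101/87, -23/87)

Orthogonality check:
  u_2 · u_1 = 0 (should be 0)
  u_3 · u_1 = 0 (should be 0)
  u_3 · u_2 = 0 (should be 0)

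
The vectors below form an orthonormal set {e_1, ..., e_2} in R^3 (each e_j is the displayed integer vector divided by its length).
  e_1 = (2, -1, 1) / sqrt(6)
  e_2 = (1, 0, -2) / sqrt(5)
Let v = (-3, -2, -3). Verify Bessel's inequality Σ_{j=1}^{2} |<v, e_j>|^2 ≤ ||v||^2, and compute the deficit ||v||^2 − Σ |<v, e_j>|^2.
Σ |<v, e_j>|^2 = 299/30; ||v||^2 = 22; deficit = 361/30

Write each e_j = u_j / sqrt(<u_j, u_j>) where u_j is the displayed integer vector. Then <v, e_j> = <v, u_j> / sqrt(<u_j, u_j>), so |<v, e_j>|^2 = <v, u_j>^2 / <u_j, u_j>.
Coefficients: <v, e_1> = -7/sqrt(6), <v, e_2> = 3/sqrt(5).
Square and sum: Σ |<v, e_j>|^2 = 299/30.
Compute ||v||^2 = v·v = 22.
Deficit = 22 − 299/30 = 361/30 ≥ 0, confirming Bessel's inequality. (The deficit equals ||v − Σ <v,e_j> e_j||^2, the squared distance from v to span{e_j}.)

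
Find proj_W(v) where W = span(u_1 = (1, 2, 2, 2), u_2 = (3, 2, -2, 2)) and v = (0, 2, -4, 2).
proj_W(v) = (16/7, 6/7, -20/7, 6/7)

Set up U = [u_1 | ... | u_2] ∈ R^(4×2). The projector onto W = col(U) is P = U (U^T U)^(-1) U^T.
Compute U^T U =
  [13, 7]
  [7, 21],
and U^T v = (0, 16).
Solve U^T U · c = U^T v for the coefficients: c = (-1/2, 13/14). The projection is proj_W(v) = U c.
Check: (v - proj_W(v)) · u_1 = 0  (should be 0).
Check: (v - proj_W(v)) · u_2 = 0  (should be 0).
Result: proj_W(v) = (16/7, 6/7, -20/7, 6/7).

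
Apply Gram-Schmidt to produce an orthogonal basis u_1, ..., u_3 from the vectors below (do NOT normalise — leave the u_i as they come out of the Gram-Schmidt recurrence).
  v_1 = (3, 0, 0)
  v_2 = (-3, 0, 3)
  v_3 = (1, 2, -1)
Orthogonal basis:
  u_1 = (3, 0, 0)
  u_2 = (0, 0, 3)
  u_3 = (0, 2, 0)

Apply the Gram-Schmidt recurrence
  u_1 = v_1
  u_i = v_i − Σ_{j<i} ((v_i · u_j) / (u_j · u_j)) · u_j.

Step by step this gives:
  u_1 = (3, 0, 0)
  u_2 = (0, 0, 3)
  u_3 = (0, 2, 0)

Orthogonality check:
  u_2 · u_1 = 0 (should be 0)
  u_3 · u_1 = 0 (should be 0)
  u_3 · u_2 = 0 (should be 0)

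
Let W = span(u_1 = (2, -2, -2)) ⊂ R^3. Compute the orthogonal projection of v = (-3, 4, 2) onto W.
proj_W(v) = (-3, 3, 3)

Set up U = [u_1 | ... | u_1] ∈ R^(3×1). The projector onto W = col(U) is P = U (U^T U)^(-1) U^T.
Compute U^T U =
  [12],
and U^T v = (-18).
Solve U^T U · c = U^T v for the coefficients: c = (-3/2). The projection is proj_W(v) = U c.
Check: (v - proj_W(v)) · u_1 = 0  (should be 0).
Result: proj_W(v) = (-3, 3, 3).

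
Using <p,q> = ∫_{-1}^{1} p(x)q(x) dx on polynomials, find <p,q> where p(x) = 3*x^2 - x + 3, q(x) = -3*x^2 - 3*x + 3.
<p,q> = 82/5

Expand the product: p(x)·q(x) = -9*x^4 - 6*x^3 + 3*x^2 - 12*x + 9.
∫_{-1}^{1} of each monomial x^k gives [2/(k+1) if k even, 0 if k odd]. Integrating term-by-term (or equivalently evaluating the antiderivative F(x) = -9*x^5/5 - 3*x^4/2 + x^3 - 6*x^2 + 9*x at the endpoints):
  F(1) − F(−1) = 7/10 − (-157/10) = 82/5.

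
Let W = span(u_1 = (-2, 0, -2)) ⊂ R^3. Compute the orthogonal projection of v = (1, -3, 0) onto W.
proj_W(v) = (1/2, 0, 1/2)

Set up U = [u_1 | ... | u_1] ∈ R^(3×1). The projector onto W = col(U) is P = U (U^T U)^(-1) U^T.
Compute U^T U =
  [8],
and U^T v = (-2).
Solve U^T U · c = U^T v for the coefficients: c = (-1/4). The projection is proj_W(v) = U c.
Check: (v - proj_W(v)) · u_1 = 0  (should be 0).
Result: proj_W(v) = (1/2, 0, 1/2).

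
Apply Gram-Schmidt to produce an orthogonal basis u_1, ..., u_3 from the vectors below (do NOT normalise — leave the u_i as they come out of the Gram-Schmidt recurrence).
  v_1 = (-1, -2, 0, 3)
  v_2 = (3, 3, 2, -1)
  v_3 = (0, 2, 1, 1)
Orthogonal basis:
  u_1 = (-1, -2, 0, 3)
  u_2 = (15/7, 9/7, 2, 11/7)
  u_3 = (-197/178, 110/89, 3/89, 81/178)

Apply the Gram-Schmidt recurrence
  u_1 = v_1
  u_i = v_i − Σ_{j<i} ((v_i · u_j) / (u_j · u_j)) · u_j.

Step by step this gives:
  u_1 = (-1, -2, 0, 3)
  u_2 = (15/7, 9/7, 2, 11/7)
  u_3 = (-197/178, 110/89, 3/89, 81/178)

Orthogonality check:
  u_2 · u_1 = 0 (should be 0)
  u_3 · u_1 = 0 (should be 0)
  u_3 · u_2 = 0 (should be 0)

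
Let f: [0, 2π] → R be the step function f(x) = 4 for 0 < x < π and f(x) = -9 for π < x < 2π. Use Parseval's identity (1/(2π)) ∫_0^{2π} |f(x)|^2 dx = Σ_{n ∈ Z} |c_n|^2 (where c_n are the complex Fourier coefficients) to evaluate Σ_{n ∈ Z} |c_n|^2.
Σ |c_n|^2 = 97/2

Parseval equates the L^2 energy of f (normalised by 1/(2π)) with the ℓ^2 sum of its Fourier coefficients: (1/(2π)) ∫_0^{2π} |f|^2 = Σ |c_n|^2.
Compute the left side: (1/(2π)) [∫_0^π 4^2 dx + ∫_π^{2π} (-9)^2 dx] = (1/(2π)) · (16π + 81π) = (16 + 81)/2 = 97/2.
So Σ_{n ∈ Z} |c_n|^2 = 97/2.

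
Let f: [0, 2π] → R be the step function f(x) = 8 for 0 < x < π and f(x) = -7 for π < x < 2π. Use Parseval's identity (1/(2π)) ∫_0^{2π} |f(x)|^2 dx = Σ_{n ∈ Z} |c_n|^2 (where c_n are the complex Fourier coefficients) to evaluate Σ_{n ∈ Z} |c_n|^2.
Σ |c_n|^2 = 113/2

Parseval equates the L^2 energy of f (normalised by 1/(2π)) with the ℓ^2 sum of its Fourier coefficients: (1/(2π)) ∫_0^{2π} |f|^2 = Σ |c_n|^2.
Compute the left side: (1/(2π)) [∫_0^π 8^2 dx + ∫_π^{2π} (-7)^2 dx] = (1/(2π)) · (64π + 49π) = (64 + 49)/2 = 113/2.
So Σ_{n ∈ Z} |c_n|^2 = 113/2.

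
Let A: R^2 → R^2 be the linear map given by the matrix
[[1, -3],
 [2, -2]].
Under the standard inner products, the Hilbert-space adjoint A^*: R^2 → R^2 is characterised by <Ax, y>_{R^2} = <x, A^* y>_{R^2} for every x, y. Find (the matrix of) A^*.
A^* = A^T =
[[1, 2],
 [-3, -2]]

For real matrices with standard dot products, the defining identity <Ax, y> = <x, A^* y> gives (Ax)^T y = x^T (A^*) y, i.e. x^T A^T y = x^T (A^*) y. Since this holds for all x, y, we must have A^* = A^T. Therefore
A^* =
[[1, 2],
 [-3, -2]].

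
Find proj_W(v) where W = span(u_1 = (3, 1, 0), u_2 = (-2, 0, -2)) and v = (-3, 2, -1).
proj_W(v) = (-25/11, -2/11, -19/11)

Set up U = [u_1 | ... | u_2] ∈ R^(3×2). The projector onto W = col(U) is P = U (U^T U)^(-1) U^T.
Compute U^T U =
  [10, -6]
  [-6, 8],
and U^T v = (-7, 8).
Solve U^T U · c = U^T v for the coefficients: c = (-2/11, 19/22). The projection is proj_W(v) = U c.
Check: (v - proj_W(v)) · u_1 = 0  (should be 0).
Check: (v - proj_W(v)) · u_2 = 0  (should be 0).
Result: proj_W(v) = (-25/11, -2/11, -19/11).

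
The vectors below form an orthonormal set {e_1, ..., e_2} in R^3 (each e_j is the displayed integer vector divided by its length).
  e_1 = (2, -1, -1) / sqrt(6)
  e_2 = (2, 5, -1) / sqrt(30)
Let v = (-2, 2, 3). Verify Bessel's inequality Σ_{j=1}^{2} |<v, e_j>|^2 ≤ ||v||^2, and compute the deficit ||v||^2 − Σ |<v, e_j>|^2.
Σ |<v, e_j>|^2 = 69/5; ||v||^2 = 17; deficit = 16/5

Write each e_j = u_j / sqrt(<u_j, u_j>) where u_j is the displayed integer vector. Then <v, e_j> = <v, u_j> / sqrt(<u_j, u_j>), so |<v, e_j>|^2 = <v, u_j>^2 / <u_j, u_j>.
Coefficients: <v, e_1> = -9/sqrt(6), <v, e_2> = 3/sqrt(30).
Square and sum: Σ |<v, e_j>|^2 = 69/5.
Compute ||v||^2 = v·v = 17.
Deficit = 17 − 69/5 = 16/5 ≥ 0, confirming Bessel's inequality. (The deficit equals ||v − Σ <v,e_j> e_j||^2, the squared distance from v to span{e_j}.)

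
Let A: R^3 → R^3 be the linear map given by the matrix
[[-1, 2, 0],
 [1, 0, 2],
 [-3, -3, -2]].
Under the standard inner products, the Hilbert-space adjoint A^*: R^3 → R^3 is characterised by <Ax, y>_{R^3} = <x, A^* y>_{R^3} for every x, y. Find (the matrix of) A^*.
A^* = A^T =
[[-1, 1, -3],
 [2, 0, -3],
 [0, 2, -2]]

For real matrices with standard dot products, the defining identity <Ax, y> = <x, A^* y> gives (Ax)^T y = x^T (A^*) y, i.e. x^T A^T y = x^T (A^*) y. Since this holds for all x, y, we must have A^* = A^T. Therefore
A^* =
[[-1, 1, -3],
 [2, 0, -3],
 [0, 2, -2]].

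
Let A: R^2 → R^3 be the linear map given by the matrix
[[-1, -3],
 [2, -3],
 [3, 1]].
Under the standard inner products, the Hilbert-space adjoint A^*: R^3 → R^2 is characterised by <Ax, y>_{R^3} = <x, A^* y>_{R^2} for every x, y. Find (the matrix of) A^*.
A^* = A^T =
[[-1, 2, 3],
 [-3, -3, 1]]

For real matrices with standard dot products, the defining identity <Ax, y> = <x, A^* y> gives (Ax)^T y = x^T (A^*) y, i.e. x^T A^T y = x^T (A^*) y. Since this holds for all x, y, we must have A^* = A^T. Therefore
A^* =
[[-1, 2, 3],
 [-3, -3, 1]].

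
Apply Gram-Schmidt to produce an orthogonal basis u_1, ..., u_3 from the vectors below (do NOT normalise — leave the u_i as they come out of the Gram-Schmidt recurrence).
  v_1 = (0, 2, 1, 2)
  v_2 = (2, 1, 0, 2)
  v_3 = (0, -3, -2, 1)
Orthogonal basis:
  u_1 = (0, 2, 1, 2)
  u_2 = (2, -1/3, -2/3, 2/3)
  u_3 = (-6/5, -22/15, -14/15, 29/15)

Apply the Gram-Schmidt recurrence
  u_1 = v_1
  u_i = v_i − Σ_{j<i} ((v_i · u_j) / (u_j · u_j)) · u_j.

Step by step this gives:
  u_1 = (0, 2, 1, 2)
  u_2 = (2, -1/3, -2/3, 2/3)
  u_3 = (-6/5, -22/15, -14/15, 29/15)

Orthogonality check:
  u_2 · u_1 = 0 (should be 0)
  u_3 · u_1 = 0 (should be 0)
  u_3 · u_2 = 0 (should be 0)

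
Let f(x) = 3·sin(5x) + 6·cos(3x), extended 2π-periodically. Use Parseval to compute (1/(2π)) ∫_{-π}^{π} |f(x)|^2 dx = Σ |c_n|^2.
Σ |c_n|^2 = 45/2

Expand |f|^2 and use orthogonality of {sin(nx), cos(mx)} on [-π, π]:
  ∫_{-π}^{π} sin(nx)^2 dx = π, ∫ cos(mx)^2 dx = π, and cross terms integrate to 0.
So ∫_{-π}^{π} f(x)^2 dx = 3^2 · π + 6^2 · π = (9 + 36)π.
Divide by 2π: (9 + 36)/2 = 45/2.
By Parseval, this equals Σ |c_n|^2.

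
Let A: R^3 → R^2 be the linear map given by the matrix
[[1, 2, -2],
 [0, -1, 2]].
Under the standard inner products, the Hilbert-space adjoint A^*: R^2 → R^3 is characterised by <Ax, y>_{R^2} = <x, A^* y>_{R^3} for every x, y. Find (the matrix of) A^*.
A^* = A^T =
[[1, 0],
 [2, -1],
 [-2, 2]]

For real matrices with standard dot products, the defining identity <Ax, y> = <x, A^* y> gives (Ax)^T y = x^T (A^*) y, i.e. x^T A^T y = x^T (A^*) y. Since this holds for all x, y, we must have A^* = A^T. Therefore
A^* =
[[1, 0],
 [2, -1],
 [-2, 2]].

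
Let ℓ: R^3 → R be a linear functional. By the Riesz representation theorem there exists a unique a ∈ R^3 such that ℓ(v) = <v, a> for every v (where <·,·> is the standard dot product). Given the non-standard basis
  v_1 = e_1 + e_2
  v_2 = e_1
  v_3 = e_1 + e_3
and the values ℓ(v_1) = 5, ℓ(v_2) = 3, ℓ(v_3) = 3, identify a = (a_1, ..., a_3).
a = (3, 2, 0)

Write a = (a_1, ..., a_3) in the standard basis. For each basis vector v_i, ℓ(v_i) = <v_i, a> is a linear equation in the a_j's. Collect the n equations into a matrix system V a = ℓ, where row i of V is v_i (expressed in the standard basis). Since V is invertible (lower-triangular with 1s on the diagonal, up to permutation), solve by back-substitution:
  V =
[[1, 1, 0],
 [1, 0, 0],
 [1, 0, 1]]
  V a = (5, 3, 3)
Solving gives a = (3, 2, 0).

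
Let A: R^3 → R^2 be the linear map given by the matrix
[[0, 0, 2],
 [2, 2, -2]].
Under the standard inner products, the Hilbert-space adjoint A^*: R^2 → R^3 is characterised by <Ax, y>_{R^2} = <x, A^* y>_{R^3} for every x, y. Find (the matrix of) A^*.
A^* = A^T =
[[0, 2],
 [0, 2],
 [2, -2]]

For real matrices with standard dot products, the defining identity <Ax, y> = <x, A^* y> gives (Ax)^T y = x^T (A^*) y, i.e. x^T A^T y = x^T (A^*) y. Since this holds for all x, y, we must have A^* = A^T. Therefore
A^* =
[[0, 2],
 [0, 2],
 [2, -2]].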